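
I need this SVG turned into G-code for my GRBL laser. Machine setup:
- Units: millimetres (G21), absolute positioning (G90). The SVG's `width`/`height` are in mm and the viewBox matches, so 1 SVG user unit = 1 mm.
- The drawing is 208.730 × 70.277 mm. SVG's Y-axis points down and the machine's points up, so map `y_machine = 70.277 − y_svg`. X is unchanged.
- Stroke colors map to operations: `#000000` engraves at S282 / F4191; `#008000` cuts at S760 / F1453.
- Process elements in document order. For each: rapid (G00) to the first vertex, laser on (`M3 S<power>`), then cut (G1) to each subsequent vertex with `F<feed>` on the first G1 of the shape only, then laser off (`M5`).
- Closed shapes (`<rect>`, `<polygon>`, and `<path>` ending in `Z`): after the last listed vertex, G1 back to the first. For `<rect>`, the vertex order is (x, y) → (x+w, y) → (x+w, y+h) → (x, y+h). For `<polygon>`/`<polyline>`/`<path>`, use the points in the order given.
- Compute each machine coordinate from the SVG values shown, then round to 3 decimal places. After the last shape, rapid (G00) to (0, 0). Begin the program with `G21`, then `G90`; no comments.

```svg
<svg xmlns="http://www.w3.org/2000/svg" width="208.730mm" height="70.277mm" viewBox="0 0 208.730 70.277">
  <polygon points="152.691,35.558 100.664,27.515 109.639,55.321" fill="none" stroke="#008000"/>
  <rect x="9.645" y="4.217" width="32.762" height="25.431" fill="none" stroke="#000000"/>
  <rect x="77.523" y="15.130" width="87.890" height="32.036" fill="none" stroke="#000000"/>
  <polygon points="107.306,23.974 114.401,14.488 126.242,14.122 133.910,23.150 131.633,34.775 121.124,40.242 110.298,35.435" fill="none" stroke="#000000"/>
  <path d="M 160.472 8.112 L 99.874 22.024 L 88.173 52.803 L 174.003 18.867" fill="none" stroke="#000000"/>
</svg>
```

G21
G90
G00 X152.691 Y34.719
M3 S760
G1 X100.664 Y42.762 F1453
G1 X109.639 Y14.956
G1 X152.691 Y34.719
M5
G00 X9.645 Y66.060
M3 S282
G1 X42.407 Y66.060 F4191
G1 X42.407 Y40.629
G1 X9.645 Y40.629
G1 X9.645 Y66.060
M5
G00 X77.523 Y55.147
M3 S282
G1 X165.413 Y55.147 F4191
G1 X165.413 Y23.111
G1 X77.523 Y23.111
G1 X77.523 Y55.147
M5
G00 X107.306 Y46.303
M3 S282
G1 X114.401 Y55.789 F4191
G1 X126.242 Y56.155
G1 X133.910 Y47.127
G1 X131.633 Y35.502
G1 X121.124 Y30.035
G1 X110.298 Y34.842
G1 X107.306 Y46.303
M5
G00 X160.472 Y62.165
M3 S282
G1 X99.874 Y48.253 F4191
G1 X88.173 Y17.474
G1 X174.003 Y51.410
M5
G00 X0.000 Y0.000

1 u = 1 mm; y_m = 70.277 − y.

[1] `<polygon>` closed polygon, #008000→cut S760 F1453: (152.691,34.719) → (100.664,42.762) → (109.639,14.956) → (152.691,34.719) (closed)

[2] `<rect>` rectangle, #000000→engrave S282 F4191: (9.645,66.060) → (42.407,66.060) → (42.407,40.629) → (9.645,40.629) → (9.645,66.060) (closed)

[3] `<rect>` rectangle, #000000→engrave S282 F4191: (77.523,55.147) → (165.413,55.147) → (165.413,23.111) → (77.523,23.111) → (77.523,55.147) (closed)

[4] `<polygon>` regular polygon, #000000→engrave S282 F4191: (107.306,46.303) → (114.401,55.789) → (126.242,56.155) → (133.910,47.127) → (131.633,35.502) → (121.124,30.035) → (110.298,34.842) → (107.306,46.303) (closed)

[5] `<path>` open polyline, #000000→engrave S282 F4191: (160.472,62.165) → (99.874,48.253) → (88.173,17.474) → (174.003,51.410)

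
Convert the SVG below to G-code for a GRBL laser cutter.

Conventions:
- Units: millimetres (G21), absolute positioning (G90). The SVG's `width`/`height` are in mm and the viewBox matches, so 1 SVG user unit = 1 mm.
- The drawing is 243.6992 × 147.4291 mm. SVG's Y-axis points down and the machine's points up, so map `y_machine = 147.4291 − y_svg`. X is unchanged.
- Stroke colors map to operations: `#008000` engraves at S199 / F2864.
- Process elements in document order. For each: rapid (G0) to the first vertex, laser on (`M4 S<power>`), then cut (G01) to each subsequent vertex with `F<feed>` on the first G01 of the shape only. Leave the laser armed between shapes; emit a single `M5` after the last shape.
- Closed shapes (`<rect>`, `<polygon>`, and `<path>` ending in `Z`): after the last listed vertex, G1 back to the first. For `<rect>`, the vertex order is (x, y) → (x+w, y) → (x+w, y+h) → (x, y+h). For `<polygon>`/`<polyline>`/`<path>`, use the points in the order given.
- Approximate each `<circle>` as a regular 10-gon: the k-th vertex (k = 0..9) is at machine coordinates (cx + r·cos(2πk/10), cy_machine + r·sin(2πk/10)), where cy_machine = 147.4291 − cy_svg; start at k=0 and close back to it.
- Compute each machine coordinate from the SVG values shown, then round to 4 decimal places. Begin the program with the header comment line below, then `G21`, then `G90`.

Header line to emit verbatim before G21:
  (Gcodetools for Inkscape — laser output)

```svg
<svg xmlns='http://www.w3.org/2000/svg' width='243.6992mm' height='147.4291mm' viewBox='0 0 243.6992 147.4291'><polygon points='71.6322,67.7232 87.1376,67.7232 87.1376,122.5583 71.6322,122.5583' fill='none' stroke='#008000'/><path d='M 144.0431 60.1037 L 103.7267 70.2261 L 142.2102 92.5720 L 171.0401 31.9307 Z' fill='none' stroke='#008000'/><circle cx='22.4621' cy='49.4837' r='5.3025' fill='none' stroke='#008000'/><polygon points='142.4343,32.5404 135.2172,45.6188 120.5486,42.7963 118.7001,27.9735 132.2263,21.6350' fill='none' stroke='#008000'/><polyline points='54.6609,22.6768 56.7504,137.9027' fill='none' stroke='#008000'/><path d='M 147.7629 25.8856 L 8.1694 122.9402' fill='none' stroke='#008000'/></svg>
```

(Gcodetools for Inkscape — laser output)
G21
G90
G0 X71.6322 Y79.7059
M4 S199
G01 X87.1376 Y79.7059 F2864
G01 X87.1376 Y24.8708
G01 X71.6322 Y24.8708
G01 X71.6322 Y79.7059
G0 X144.0431 Y87.3254
M4 S199
G01 X103.7267 Y77.2030 F2864
G01 X142.2102 Y54.8571
G01 X171.0401 Y115.4984
G01 X144.0431 Y87.3254
G0 X27.7646 Y97.9454
M4 S199
G01 X26.7519 Y101.0621 F2864
G01 X24.1007 Y102.9884
G01 X20.8235 Y102.9884
G01 X18.1723 Y101.0621
G01 X17.1596 Y97.9454
G01 X18.1723 Y94.8287
G01 X20.8235 Y92.9024
G01 X24.1007 Y92.9024
G01 X26.7519 Y94.8287
G01 X27.7646 Y97.9454
G0 X142.4343 Y114.8887
M4 S199
G01 X135.2172 Y101.8103 F2864
G01 X120.5486 Y104.6328
G01 X118.7001 Y119.4556
G01 X132.2263 Y125.7941
G01 X142.4343 Y114.8887
G0 X54.6609 Y124.7523
M4 S199
G01 X56.7504 Y9.5264 F2864
G0 X147.7629 Y121.5435
M4 S199
G01 X8.1694 Y24.4889 F2864
M5

viewBox `0 0 243.6992 147.4291` with mm width/height → 1 unit = 1 mm. Flip: y_m = 147.4291 − y_svg.

**Shape 1** — `<polygon>` rectangle, stroke `#008000` → engrave (S199, F2864). Machine vertices: (71.6322,79.7059) → (87.1376,79.7059) → (87.1376,24.8708) → (71.6322,24.8708) → (71.6322,79.7059). Closed: final G1 returns to the first vertex.

**Shape 2** — `<path>` closed polygon, stroke `#008000` → engrave (S199, F2864). Machine vertices: (144.0431,87.3254) → (103.7267,77.2030) → (142.2102,54.8571) → (171.0401,115.4984) → (144.0431,87.3254). Closed: final G1 returns to the first vertex.

**Shape 3** — `<circle>` circle, stroke `#008000` → engrave (S199, F2864). Machine vertices: (27.7646,97.9454) → (26.7519,101.0621) → (24.1007,102.9884) → (20.8235,102.9884) → (18.1723,101.0621) → (17.1596,97.9454) → (18.1723,94.8287) → (20.8235,92.9024) → (24.1007,92.9024) → (26.7519,94.8287) → (27.7646,97.9454). Closed: final G1 returns to the first vertex.

**Shape 4** — `<polygon>` regular polygon, stroke `#008000` → engrave (S199, F2864). Machine vertices: (142.4343,114.8887) → (135.2172,101.8103) → (120.5486,104.6328) → (118.7001,119.4556) → (132.2263,125.7941) → (142.4343,114.8887). Closed: final G1 returns to the first vertex.

**Shape 5** — `<polyline>` line segment, stroke `#008000` → engrave (S199, F2864). Machine vertices: (54.6609,124.7523) → (56.7504,9.5264). Open path.

**Shape 6** — `<path>` line segment, stroke `#008000` → engrave (S199, F2864). Machine vertices: (147.7629,121.5435) → (8.1694,24.4889). Open path.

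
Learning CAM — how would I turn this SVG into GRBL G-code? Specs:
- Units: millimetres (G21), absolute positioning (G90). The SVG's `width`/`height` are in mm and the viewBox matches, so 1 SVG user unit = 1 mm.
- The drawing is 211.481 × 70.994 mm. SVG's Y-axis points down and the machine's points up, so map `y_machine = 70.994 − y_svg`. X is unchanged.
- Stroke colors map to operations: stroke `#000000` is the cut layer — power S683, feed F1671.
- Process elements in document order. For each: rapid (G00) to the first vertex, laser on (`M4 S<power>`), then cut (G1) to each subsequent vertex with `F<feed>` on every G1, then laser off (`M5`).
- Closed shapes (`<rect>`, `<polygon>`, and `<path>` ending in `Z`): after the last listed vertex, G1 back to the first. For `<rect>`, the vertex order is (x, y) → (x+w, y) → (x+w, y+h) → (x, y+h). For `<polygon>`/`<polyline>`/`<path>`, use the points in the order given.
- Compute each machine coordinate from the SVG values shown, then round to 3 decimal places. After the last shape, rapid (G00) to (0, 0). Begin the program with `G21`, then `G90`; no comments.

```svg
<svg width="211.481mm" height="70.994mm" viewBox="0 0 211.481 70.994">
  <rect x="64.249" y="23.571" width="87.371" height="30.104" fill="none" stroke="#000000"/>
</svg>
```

G21
G90
G00 X64.249 Y47.423
M4 S683
G1 X151.620 Y47.423 F1671
G1 X151.620 Y17.319 F1671
G1 X64.249 Y17.319 F1671
G1 X64.249 Y47.423 F1671
M5
G00 X0.000 Y0.000

viewBox `0 0 211.481 70.994` with mm width/height → 1 unit = 1 mm. Flip: y_m = 70.994 − y_svg.

**Shape 1** — `<rect>` rectangle, stroke `#000000` → cut (S683, F1671). Machine vertices: (64.249,47.423) → (151.620,47.423) → (151.620,17.319) → (64.249,17.319) → (64.249,47.423). Closed: final G1 returns to the first vertex.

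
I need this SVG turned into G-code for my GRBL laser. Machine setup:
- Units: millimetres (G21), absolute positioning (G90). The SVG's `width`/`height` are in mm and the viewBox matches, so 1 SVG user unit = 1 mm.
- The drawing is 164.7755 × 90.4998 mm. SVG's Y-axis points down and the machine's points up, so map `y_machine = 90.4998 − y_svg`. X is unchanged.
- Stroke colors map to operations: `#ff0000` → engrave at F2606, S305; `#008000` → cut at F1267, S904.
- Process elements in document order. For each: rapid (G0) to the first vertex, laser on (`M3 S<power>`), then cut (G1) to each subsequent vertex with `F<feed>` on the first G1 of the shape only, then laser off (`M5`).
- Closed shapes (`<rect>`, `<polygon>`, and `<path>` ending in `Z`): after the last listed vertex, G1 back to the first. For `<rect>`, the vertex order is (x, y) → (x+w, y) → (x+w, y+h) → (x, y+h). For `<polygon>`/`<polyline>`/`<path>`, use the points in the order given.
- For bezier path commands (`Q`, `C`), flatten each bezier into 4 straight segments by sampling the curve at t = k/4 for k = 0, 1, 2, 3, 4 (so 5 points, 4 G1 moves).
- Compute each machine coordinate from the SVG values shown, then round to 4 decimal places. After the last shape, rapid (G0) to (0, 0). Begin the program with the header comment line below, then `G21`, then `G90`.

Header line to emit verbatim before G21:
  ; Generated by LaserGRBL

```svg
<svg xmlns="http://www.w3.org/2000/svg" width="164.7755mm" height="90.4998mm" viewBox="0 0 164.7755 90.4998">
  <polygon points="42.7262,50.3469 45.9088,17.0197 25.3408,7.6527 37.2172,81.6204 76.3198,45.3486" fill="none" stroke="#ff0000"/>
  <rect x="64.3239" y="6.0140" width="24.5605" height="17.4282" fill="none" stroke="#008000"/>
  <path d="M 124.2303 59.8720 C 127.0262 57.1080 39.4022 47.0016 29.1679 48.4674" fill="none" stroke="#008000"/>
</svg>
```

viewBox `0 0 164.7755 90.4998` with mm width/height → 1 unit = 1 mm. Flip: y_m = 90.4998 − y_svg.

**Shape 1** — `<polygon>` closed polygon, stroke `#ff0000` → engrave (S305, F2606). Machine vertices: (42.7262,40.1529) → (45.9088,73.4801) → (25.3408,82.8471) → (37.2172,8.8794) → (76.3198,45.1512) → (42.7262,40.1529). Closed: final G1 returns to the first vertex.

**Shape 2** — `<rect>` rectangle, stroke `#008000` → cut (S904, F1267). Machine vertices: (64.3239,84.4858) → (88.8844,84.4858) → (88.8844,67.0576) → (64.3239,67.0576) → (64.3239,84.4858). Closed: final G1 returns to the first vertex.

**Shape 3** — `<path>` cubic bezier, stroke `#008000` → cut (S904, F1267). Control points (SVG): P0=(124.2303,59.8720), P1=(127.0262,57.1080), P2=(39.4022,47.0016), P3=(29.1679,48.4674); sampled at t=k/4. Machine vertices: (124.2303,30.6278) → (111.9955,33.7820) → (81.5854,37.9163) → (48.7322,41.2575) → (29.1679,42.0324). Open path.

; Generated by LaserGRBL
G21
G90
G0 X42.7262 Y40.1529
M3 S305
G1 X45.9088 Y73.4801 F2606
G1 X25.3408 Y82.8471
G1 X37.2172 Y8.8794
G1 X76.3198 Y45.1512
G1 X42.7262 Y40.1529
M5
G0 X64.3239 Y84.4858
M3 S904
G1 X88.8844 Y84.4858 F1267
G1 X88.8844 Y67.0576
G1 X64.3239 Y67.0576
G1 X64.3239 Y84.4858
M5
G0 X124.2303 Y30.6278
M3 S904
G1 X111.9955 Y33.7820 F1267
G1 X81.5854 Y37.9163
G1 X48.7322 Y41.2575
G1 X29.1679 Y42.0324
M5
G0 X0.0000 Y0.0000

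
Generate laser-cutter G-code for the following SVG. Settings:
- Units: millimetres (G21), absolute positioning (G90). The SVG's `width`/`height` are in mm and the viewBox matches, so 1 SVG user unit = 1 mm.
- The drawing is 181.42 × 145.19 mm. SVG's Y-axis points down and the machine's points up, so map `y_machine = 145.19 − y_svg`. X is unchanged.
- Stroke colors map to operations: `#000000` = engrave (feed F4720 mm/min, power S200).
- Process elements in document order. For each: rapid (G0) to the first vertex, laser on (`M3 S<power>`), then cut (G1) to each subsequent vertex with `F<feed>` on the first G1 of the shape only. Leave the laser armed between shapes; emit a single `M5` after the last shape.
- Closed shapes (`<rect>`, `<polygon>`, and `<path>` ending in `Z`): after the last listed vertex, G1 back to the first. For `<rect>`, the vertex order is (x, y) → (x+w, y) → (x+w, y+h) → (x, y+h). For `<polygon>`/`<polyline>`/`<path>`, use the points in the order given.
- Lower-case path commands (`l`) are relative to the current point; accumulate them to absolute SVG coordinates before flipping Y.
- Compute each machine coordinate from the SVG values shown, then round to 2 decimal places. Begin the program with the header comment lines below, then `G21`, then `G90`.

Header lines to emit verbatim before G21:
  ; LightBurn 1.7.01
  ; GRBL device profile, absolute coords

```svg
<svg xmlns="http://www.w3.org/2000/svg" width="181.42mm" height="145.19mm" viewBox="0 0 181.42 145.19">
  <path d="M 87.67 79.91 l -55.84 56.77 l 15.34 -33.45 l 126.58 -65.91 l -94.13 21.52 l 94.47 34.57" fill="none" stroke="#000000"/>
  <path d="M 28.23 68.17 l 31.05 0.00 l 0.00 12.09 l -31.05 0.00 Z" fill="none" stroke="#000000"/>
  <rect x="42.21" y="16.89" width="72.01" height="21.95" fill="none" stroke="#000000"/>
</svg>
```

1 u = 1 mm; y_m = 145.19 − y.

[1] `<path>` open polyline, #000000→engrave S200 F4720: (87.67,65.28) → (31.83,8.51) → (47.17,41.96) → (173.75,107.87) → (79.62,86.35) → (174.09,51.78)

[2] `<path>` rectangle, #000000→engrave S200 F4720: (28.23,77.02) → (59.28,77.02) → (59.28,64.93) → (28.23,64.93) → (28.23,77.02) (closed)

[3] `<rect>` rectangle, #000000→engrave S200 F4720: (42.21,128.30) → (114.22,128.30) → (114.22,106.35) → (42.21,106.35) → (42.21,128.30) (closed)

; LightBurn 1.7.01
; GRBL device profile, absolute coords
G21
G90
G0 X87.67 Y65.28
M3 S200
G1 X31.83 Y8.51 F4720
G1 X47.17 Y41.96
G1 X173.75 Y107.87
G1 X79.62 Y86.35
G1 X174.09 Y51.78
G0 X28.23 Y77.02
M3 S200
G1 X59.28 Y77.02 F4720
G1 X59.28 Y64.93
G1 X28.23 Y64.93
G1 X28.23 Y77.02
G0 X42.21 Y128.30
M3 S200
G1 X114.22 Y128.30 F4720
G1 X114.22 Y106.35
G1 X42.21 Y106.35
G1 X42.21 Y128.30
M5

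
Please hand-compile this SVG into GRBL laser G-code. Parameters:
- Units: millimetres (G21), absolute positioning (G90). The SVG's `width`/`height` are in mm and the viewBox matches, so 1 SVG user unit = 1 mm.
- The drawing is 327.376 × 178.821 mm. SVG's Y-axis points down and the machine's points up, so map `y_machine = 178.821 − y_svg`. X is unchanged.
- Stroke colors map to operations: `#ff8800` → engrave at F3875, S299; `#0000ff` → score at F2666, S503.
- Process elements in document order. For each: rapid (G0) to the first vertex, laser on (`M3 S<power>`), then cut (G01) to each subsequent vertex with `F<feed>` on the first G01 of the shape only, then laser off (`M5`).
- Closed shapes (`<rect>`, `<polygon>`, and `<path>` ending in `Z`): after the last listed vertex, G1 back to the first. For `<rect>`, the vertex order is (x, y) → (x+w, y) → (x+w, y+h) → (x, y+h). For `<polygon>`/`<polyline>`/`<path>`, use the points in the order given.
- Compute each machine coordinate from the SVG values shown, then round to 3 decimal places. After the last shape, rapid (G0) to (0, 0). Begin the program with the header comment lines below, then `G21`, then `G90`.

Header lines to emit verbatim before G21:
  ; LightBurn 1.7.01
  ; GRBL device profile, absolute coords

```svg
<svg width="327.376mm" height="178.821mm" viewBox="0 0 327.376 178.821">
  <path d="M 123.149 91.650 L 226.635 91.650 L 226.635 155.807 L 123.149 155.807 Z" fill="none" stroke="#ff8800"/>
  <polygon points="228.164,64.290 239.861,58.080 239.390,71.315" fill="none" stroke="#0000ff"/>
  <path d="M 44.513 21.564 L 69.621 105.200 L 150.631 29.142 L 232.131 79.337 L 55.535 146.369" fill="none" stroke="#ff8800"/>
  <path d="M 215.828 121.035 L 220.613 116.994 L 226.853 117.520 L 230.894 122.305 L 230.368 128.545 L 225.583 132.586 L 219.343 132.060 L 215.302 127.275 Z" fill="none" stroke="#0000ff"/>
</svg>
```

1 u = 1 mm; y_m = 178.821 − y.

[1] `<path>` rectangle, #ff8800→engrave S299 F3875: (123.149,87.171) → (226.635,87.171) → (226.635,23.014) → (123.149,23.014) → (123.149,87.171) (closed)

[2] `<polygon>` regular polygon, #0000ff→score S503 F2666: (228.164,114.531) → (239.861,120.741) → (239.390,107.506) → (228.164,114.531) (closed)

[3] `<path>` open polyline, #ff8800→engrave S299 F3875: (44.513,157.257) → (69.621,73.621) → (150.631,149.679) → (232.131,99.484) → (55.535,32.452)

[4] `<path>` regular polygon, #0000ff→score S503 F2666: (215.828,57.786) → (220.613,61.827) → (226.853,61.301) → (230.894,56.516) → (230.368,50.276) → (225.583,46.235) → (219.343,46.761) → (215.302,51.546) → (215.828,57.786) (closed)

; LightBurn 1.7.01
; GRBL device profile, absolute coords
G21
G90
G0 X123.149 Y87.171
M3 S299
G01 X226.635 Y87.171 F3875
G01 X226.635 Y23.014
G01 X123.149 Y23.014
G01 X123.149 Y87.171
M5
G0 X228.164 Y114.531
M3 S503
G01 X239.861 Y120.741 F2666
G01 X239.390 Y107.506
G01 X228.164 Y114.531
M5
G0 X44.513 Y157.257
M3 S299
G01 X69.621 Y73.621 F3875
G01 X150.631 Y149.679
G01 X232.131 Y99.484
G01 X55.535 Y32.452
M5
G0 X215.828 Y57.786
M3 S503
G01 X220.613 Y61.827 F2666
G01 X226.853 Y61.301
G01 X230.894 Y56.516
G01 X230.368 Y50.276
G01 X225.583 Y46.235
G01 X219.343 Y46.761
G01 X215.302 Y51.546
G01 X215.828 Y57.786
M5
G0 X0.000 Y0.000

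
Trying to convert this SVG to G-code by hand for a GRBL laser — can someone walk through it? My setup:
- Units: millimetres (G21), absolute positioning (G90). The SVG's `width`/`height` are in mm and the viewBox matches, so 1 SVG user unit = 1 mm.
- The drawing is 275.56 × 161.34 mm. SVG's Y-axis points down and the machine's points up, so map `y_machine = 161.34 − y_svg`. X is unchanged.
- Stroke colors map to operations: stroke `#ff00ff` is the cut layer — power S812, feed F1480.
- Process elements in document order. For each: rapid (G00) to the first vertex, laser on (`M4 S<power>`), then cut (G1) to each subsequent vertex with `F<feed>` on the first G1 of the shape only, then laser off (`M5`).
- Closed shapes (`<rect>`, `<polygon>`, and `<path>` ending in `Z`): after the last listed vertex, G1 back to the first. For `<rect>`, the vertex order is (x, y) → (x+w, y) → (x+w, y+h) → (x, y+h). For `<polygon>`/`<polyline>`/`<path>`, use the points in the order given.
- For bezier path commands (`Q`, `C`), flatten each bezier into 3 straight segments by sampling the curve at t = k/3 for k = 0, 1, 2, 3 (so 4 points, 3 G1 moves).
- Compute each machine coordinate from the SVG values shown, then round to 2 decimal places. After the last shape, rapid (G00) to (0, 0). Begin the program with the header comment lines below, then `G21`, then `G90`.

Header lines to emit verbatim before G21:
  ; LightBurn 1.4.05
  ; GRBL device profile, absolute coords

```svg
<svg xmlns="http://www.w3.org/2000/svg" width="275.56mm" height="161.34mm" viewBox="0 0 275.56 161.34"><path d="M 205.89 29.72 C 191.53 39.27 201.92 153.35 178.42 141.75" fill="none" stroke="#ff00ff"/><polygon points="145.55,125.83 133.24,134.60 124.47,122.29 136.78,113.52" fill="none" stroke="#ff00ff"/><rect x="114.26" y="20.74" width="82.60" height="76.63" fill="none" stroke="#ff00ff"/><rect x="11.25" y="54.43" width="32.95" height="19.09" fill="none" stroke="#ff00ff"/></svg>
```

viewBox `0 0 275.56 161.34` with mm width/height → 1 unit = 1 mm. Flip: y_m = 161.34 − y_svg.

**Shape 1** — `<path>` cubic bezier, stroke `#ff00ff` → cut (S812, F1480). Control points (SVG): P0=(205.89,29.72), P1=(191.53,39.27), P2=(201.92,153.35), P3=(178.42,141.75); sampled at t=k/3. Machine vertices: (205.89,131.62) → (197.61,95.75) → (192.80,41.36) → (178.42,19.59). Open path.

**Shape 2** — `<polygon>` regular polygon, stroke `#ff00ff` → cut (S812, F1480). Machine vertices: (145.55,35.51) → (133.24,26.74) → (124.47,39.05) → (136.78,47.82) → (145.55,35.51). Closed: final G1 returns to the first vertex.

**Shape 3** — `<rect>` rectangle, stroke `#ff00ff` → cut (S812, F1480). Machine vertices: (114.26,140.60) → (196.86,140.60) → (196.86,63.97) → (114.26,63.97) → (114.26,140.60). Closed: final G1 returns to the first vertex.

**Shape 4** — `<rect>` rectangle, stroke `#ff00ff` → cut (S812, F1480). Machine vertices: (11.25,106.91) → (44.20,106.91) → (44.20,87.82) → (11.25,87.82) → (11.25,106.91). Closed: final G1 returns to the first vertex.

; LightBurn 1.4.05
; GRBL device profile, absolute coords
G21
G90
G00 X205.89 Y131.62
M4 S812
G1 X197.61 Y95.75 F1480
G1 X192.80 Y41.36
G1 X178.42 Y19.59
M5
G00 X145.55 Y35.51
M4 S812
G1 X133.24 Y26.74 F1480
G1 X124.47 Y39.05
G1 X136.78 Y47.82
G1 X145.55 Y35.51
M5
G00 X114.26 Y140.60
M4 S812
G1 X196.86 Y140.60 F1480
G1 X196.86 Y63.97
G1 X114.26 Y63.97
G1 X114.26 Y140.60
M5
G00 X11.25 Y106.91
M4 S812
G1 X44.20 Y106.91 F1480
G1 X44.20 Y87.82
G1 X11.25 Y87.82
G1 X11.25 Y106.91
M5
G00 X0.00 Y0.00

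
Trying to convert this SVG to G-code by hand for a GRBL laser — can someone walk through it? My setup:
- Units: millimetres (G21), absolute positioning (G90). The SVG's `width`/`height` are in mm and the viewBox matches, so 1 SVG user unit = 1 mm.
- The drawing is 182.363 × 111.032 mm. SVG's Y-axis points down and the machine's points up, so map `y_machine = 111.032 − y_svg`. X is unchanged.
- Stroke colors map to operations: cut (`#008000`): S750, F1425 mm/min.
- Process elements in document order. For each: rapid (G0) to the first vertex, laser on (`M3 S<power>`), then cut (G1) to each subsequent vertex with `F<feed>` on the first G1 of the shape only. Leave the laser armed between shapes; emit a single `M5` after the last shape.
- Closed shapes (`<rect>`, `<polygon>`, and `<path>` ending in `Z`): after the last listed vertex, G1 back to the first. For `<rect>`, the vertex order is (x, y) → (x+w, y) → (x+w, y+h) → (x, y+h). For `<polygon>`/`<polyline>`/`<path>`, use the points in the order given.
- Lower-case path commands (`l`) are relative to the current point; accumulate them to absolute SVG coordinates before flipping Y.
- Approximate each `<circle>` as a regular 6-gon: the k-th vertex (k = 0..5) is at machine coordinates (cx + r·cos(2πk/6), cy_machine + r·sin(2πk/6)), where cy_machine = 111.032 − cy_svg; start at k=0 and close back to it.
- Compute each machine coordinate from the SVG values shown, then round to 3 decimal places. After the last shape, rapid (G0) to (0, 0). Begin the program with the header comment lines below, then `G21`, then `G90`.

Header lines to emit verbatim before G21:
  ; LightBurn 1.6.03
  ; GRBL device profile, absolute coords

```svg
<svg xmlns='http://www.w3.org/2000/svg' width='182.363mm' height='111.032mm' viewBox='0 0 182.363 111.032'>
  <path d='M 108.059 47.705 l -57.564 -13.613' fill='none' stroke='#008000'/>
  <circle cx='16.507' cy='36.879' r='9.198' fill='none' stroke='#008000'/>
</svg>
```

; LightBurn 1.6.03
; GRBL device profile, absolute coords
G21
G90
G0 X108.059 Y63.327
M3 S750
G1 X50.495 Y76.940 F1425
G0 X25.705 Y74.153
M3 S750
G1 X21.106 Y82.119 F1425
G1 X11.908 Y82.119
G1 X7.309 Y74.153
G1 X11.908 Y66.187
G1 X21.106 Y66.187
G1 X25.705 Y74.153
M5
G0 X0.000 Y0.000

Since the viewBox matches the mm dimensions, user units are millimetres directly. The only transform is the Y-flip y_m = 111.032 − y_svg.

Shape 1 is a line segment drawn with `<path>`. Its stroke #008000 means cut at S750, F1425. After flipping Y the toolpath is (108.059,63.327) → (50.495,76.940).

Shape 2 is a circle drawn with `<circle>`. Its stroke #008000 means cut at S750, F1425. After flipping Y the toolpath is (25.705,74.153) → (21.106,82.119) → (11.908,82.119) → (7.309,74.153) → (11.908,66.187) → (21.106,66.187) → (25.705,74.153), returning to the start.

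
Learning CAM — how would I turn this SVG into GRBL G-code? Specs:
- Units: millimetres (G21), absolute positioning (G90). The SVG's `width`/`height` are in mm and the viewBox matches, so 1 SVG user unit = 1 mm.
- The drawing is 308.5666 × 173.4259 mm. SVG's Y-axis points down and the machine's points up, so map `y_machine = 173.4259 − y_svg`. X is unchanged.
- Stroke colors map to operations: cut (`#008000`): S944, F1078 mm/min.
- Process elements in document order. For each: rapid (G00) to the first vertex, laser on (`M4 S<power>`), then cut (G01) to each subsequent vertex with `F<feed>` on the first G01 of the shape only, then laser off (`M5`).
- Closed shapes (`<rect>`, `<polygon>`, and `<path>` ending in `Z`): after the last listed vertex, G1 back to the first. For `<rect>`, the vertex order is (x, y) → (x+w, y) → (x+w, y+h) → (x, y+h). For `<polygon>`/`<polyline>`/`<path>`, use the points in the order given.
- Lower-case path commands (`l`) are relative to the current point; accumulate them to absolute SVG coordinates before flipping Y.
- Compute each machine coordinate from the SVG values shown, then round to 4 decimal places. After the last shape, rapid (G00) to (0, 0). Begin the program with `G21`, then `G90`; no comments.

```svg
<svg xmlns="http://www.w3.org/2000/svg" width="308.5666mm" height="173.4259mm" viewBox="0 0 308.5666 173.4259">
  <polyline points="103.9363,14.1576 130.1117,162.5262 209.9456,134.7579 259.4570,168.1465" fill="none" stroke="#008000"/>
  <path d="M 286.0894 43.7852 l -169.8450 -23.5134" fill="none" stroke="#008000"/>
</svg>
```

viewBox `0 0 308.5666 173.4259` with mm width/height → 1 unit = 1 mm. Flip: y_m = 173.4259 − y_svg.

**Shape 1** — `<polyline>` open polyline, stroke `#008000` → cut (S944, F1078). Machine vertices: (103.9363,159.2683) → (130.1117,10.8997) → (209.9456,38.6680) → (259.4570,5.2794). Open path.

**Shape 2** — `<path>` line segment, stroke `#008000` → cut (S944, F1078). Machine vertices: (286.0894,129.6407) → (116.2444,153.1541). Open path.

G21
G90
G00 X103.9363 Y159.2683
M4 S944
G01 X130.1117 Y10.8997 F1078
G01 X209.9456 Y38.6680
G01 X259.4570 Y5.2794
M5
G00 X286.0894 Y129.6407
M4 S944
G01 X116.2444 Y153.1541 F1078
M5
G00 X0.0000 Y0.0000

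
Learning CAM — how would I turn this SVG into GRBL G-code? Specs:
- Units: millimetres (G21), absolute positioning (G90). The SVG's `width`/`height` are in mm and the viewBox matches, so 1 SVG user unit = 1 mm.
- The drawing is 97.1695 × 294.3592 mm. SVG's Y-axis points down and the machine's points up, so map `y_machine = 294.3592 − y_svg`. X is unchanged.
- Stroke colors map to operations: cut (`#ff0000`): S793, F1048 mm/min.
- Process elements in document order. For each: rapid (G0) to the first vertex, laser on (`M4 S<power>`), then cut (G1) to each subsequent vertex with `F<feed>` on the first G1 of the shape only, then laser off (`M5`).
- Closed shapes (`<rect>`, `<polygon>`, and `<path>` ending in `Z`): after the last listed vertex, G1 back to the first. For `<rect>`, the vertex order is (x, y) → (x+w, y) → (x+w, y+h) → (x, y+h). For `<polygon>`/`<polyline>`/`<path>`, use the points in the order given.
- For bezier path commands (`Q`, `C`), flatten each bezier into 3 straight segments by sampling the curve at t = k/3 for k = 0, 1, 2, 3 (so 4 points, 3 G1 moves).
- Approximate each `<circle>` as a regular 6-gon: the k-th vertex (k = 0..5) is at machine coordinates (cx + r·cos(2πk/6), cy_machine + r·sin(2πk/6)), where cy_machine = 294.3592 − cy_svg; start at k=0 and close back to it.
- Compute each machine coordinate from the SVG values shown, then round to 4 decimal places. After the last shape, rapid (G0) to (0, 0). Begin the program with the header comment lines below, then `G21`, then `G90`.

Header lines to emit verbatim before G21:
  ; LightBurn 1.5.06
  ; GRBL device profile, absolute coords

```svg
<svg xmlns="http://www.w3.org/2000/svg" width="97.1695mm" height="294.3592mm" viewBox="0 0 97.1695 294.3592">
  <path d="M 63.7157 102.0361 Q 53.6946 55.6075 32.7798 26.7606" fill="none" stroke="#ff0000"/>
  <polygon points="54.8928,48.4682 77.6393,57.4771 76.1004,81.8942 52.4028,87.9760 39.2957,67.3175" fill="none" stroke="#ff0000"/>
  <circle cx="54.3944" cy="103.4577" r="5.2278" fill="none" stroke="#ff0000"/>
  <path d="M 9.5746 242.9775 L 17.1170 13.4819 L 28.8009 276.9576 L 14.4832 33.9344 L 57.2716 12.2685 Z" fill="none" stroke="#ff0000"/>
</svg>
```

; LightBurn 1.5.06
; GRBL device profile, absolute coords
G21
G90
G0 X63.7157 Y192.3231
M4 S793
G1 X55.8246 Y221.3220 F1048
G1 X45.5126 Y246.4138
G1 X32.7798 Y267.5986
M5
G0 X54.8928 Y245.8910
M4 S793
G1 X77.6393 Y236.8821 F1048
G1 X76.1004 Y212.4650
G1 X52.4028 Y206.3832
G1 X39.2957 Y227.0417
G1 X54.8928 Y245.8910
M5
G0 X59.6222 Y190.9015
M4 S793
G1 X57.0083 Y195.4289 F1048
G1 X51.7805 Y195.4289
G1 X49.1666 Y190.9015
G1 X51.7805 Y186.3741
G1 X57.0083 Y186.3741
G1 X59.6222 Y190.9015
M5
G0 X9.5746 Y51.3817
M4 S793
G1 X17.1170 Y280.8773 F1048
G1 X28.8009 Y17.4016
G1 X14.4832 Y260.4248
G1 X57.2716 Y282.0907
G1 X9.5746 Y51.3817
M5
G0 X0.0000 Y0.0000

Since the viewBox matches the mm dimensions, user units are millimetres directly. The only transform is the Y-flip y_m = 294.3592 − y_svg.

Shape 1 is a quadratic bezier drawn with `<path>`. Its stroke #ff0000 means cut at S793, F1048. After flipping Y the toolpath is (63.7157,192.3231) → (55.8246,221.3220) → (45.5126,246.4138) → (32.7798,267.5986).

Shape 2 is a regular polygon drawn with `<polygon>`. Its stroke #ff0000 means cut at S793, F1048. After flipping Y the toolpath is (54.8928,245.8910) → (77.6393,236.8821) → (76.1004,212.4650) → (52.4028,206.3832) → (39.2957,227.0417) → (54.8928,245.8910), returning to the start.

Shape 3 is a circle drawn with `<circle>`. Its stroke #ff0000 means cut at S793, F1048. After flipping Y the toolpath is (59.6222,190.9015) → (57.0083,195.4289) → (51.7805,195.4289) → (49.1666,190.9015) → (51.7805,186.3741) → (57.0083,186.3741) → (59.6222,190.9015), returning to the start.

Shape 4 is a closed polygon drawn with `<path>`. Its stroke #ff0000 means cut at S793, F1048. After flipping Y the toolpath is (9.5746,51.3817) → (17.1170,280.8773) → (28.8009,17.4016) → (14.4832,260.4248) → (57.2716,282.0907) → (9.5746,51.3817), returning to the start.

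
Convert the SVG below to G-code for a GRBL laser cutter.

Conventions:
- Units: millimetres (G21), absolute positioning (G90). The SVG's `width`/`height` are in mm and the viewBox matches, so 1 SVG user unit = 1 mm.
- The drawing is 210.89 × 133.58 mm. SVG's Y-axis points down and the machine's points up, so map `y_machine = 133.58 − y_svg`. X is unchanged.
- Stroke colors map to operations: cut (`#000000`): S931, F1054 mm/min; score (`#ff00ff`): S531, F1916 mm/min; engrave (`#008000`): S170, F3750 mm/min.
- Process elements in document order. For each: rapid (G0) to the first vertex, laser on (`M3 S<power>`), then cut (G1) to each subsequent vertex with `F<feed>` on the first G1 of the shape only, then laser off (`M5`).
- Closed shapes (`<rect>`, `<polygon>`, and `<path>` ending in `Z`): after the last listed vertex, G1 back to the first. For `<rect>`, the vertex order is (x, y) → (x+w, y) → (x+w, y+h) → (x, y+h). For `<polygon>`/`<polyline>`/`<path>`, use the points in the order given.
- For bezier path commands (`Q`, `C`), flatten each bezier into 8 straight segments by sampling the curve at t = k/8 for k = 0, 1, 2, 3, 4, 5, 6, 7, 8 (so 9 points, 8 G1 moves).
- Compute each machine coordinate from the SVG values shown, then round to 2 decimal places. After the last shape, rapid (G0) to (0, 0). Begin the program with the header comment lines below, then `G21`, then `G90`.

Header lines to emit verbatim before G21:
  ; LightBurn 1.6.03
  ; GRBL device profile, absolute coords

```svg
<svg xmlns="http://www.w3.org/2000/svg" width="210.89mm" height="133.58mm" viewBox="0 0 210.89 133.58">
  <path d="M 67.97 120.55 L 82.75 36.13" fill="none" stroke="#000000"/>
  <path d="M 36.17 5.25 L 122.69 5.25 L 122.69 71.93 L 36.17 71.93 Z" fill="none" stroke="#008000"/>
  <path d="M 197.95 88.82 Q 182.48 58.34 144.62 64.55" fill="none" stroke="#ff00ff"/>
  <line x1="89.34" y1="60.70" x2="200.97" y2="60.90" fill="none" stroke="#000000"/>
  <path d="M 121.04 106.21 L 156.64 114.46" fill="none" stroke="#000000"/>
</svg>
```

Since the viewBox matches the mm dimensions, user units are millimetres directly. The only transform is the Y-flip y_m = 133.58 − y_svg.

Shape 1 is a line segment drawn with `<path>`. Its stroke #000000 means cut at S931, F1054. After flipping Y the toolpath is (67.97,13.03) → (82.75,97.45).

Shape 2 is a rectangle drawn with `<path>`. Its stroke #008000 means engrave at S170, F3750. After flipping Y the toolpath is (36.17,128.33) → (122.69,128.33) → (122.69,61.65) → (36.17,61.65) → (36.17,128.33), returning to the start.

Shape 3 is a quadratic bezier drawn with `<path>`. Its stroke #ff00ff means score at S531, F1916. After flipping Y the toolpath is (197.95,44.76) → (193.73,51.81) → (188.82,57.71) → (183.20,62.46) → (176.88,66.07) → (169.87,68.53) → (162.15,69.84) → (153.74,70.01) → (144.62,69.03).

Shape 4 is a line segment drawn with `<line>`. Its stroke #000000 means cut at S931, F1054. After flipping Y the toolpath is (89.34,72.88) → (200.97,72.68).

Shape 5 is a line segment drawn with `<path>`. Its stroke #000000 means cut at S931, F1054. After flipping Y the toolpath is (121.04,27.37) → (156.64,19.12).

; LightBurn 1.6.03
; GRBL device profile, absolute coords
G21
G90
G0 X67.97 Y13.03
M3 S931
G1 X82.75 Y97.45 F1054
M5
G0 X36.17 Y128.33
M3 S170
G1 X122.69 Y128.33 F3750
G1 X122.69 Y61.65
G1 X36.17 Y61.65
G1 X36.17 Y128.33
M5
G0 X197.95 Y44.76
M3 S531
G1 X193.73 Y51.81 F1916
G1 X188.82 Y57.71
G1 X183.20 Y62.46
G1 X176.88 Y66.07
G1 X169.87 Y68.53
G1 X162.15 Y69.84
G1 X153.74 Y70.01
G1 X144.62 Y69.03
M5
G0 X89.34 Y72.88
M3 S931
G1 X200.97 Y72.68 F1054
M5
G0 X121.04 Y27.37
M3 S931
G1 X156.64 Y19.12 F1054
M5
G0 X0.00 Y0.00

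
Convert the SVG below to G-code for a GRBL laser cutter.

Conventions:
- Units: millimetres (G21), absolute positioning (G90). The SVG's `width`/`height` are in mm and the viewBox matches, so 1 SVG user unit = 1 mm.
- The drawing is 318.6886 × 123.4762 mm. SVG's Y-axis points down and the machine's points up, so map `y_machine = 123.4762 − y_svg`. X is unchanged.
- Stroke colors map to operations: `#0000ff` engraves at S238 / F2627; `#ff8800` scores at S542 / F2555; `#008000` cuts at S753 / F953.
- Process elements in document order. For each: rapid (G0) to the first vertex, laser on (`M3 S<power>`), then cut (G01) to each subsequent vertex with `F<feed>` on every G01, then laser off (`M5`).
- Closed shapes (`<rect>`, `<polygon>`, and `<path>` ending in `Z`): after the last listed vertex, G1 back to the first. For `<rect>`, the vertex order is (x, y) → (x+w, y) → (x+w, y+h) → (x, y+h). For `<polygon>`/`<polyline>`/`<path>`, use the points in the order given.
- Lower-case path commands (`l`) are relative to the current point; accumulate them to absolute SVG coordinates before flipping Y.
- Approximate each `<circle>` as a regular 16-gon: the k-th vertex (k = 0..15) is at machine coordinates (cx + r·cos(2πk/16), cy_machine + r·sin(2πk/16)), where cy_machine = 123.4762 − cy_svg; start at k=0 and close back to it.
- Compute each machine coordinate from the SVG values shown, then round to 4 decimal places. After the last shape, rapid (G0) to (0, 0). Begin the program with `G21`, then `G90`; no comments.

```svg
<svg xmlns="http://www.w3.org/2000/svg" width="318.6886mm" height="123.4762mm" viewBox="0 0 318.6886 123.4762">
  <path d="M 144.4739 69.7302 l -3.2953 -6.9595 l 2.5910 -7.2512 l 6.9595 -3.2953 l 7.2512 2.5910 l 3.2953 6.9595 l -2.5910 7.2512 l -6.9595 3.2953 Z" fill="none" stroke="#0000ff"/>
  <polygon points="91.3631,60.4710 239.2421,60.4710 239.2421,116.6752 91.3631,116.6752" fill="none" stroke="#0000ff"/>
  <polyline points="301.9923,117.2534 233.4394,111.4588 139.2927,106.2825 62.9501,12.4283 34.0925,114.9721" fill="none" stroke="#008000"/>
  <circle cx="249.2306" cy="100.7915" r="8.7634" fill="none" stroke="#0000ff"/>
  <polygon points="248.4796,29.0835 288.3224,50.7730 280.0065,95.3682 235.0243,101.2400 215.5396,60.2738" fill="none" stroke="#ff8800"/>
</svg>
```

G21
G90
G0 X144.4739 Y53.7460
M3 S238
G01 X141.1786 Y60.7055 F2627
G01 X143.7696 Y67.9567 F2627
G01 X150.7291 Y71.2520 F2627
G01 X157.9803 Y68.6610 F2627
G01 X161.2756 Y61.7015 F2627
G01 X158.6846 Y54.4503 F2627
G01 X151.7251 Y51.1550 F2627
G01 X144.4739 Y53.7460 F2627
M5
G0 X91.3631 Y63.0052
M3 S238
G01 X239.2421 Y63.0052 F2627
G01 X239.2421 Y6.8010 F2627
G01 X91.3631 Y6.8010 F2627
G01 X91.3631 Y63.0052 F2627
M5
G0 X301.9923 Y6.2228
M3 S753
G01 X233.4394 Y12.0174 F953
G01 X139.2927 Y17.1937 F953
G01 X62.9501 Y111.0479 F953
G01 X34.0925 Y8.5041 F953
M5
G0 X257.9940 Y22.6847
M3 S238
G01 X257.3269 Y26.0383 F2627
G01 X255.4273 Y28.8814 F2627
G01 X252.5842 Y30.7810 F2627
G01 X249.2306 Y31.4481 F2627
G01 X245.8770 Y30.7810 F2627
G01 X243.0339 Y28.8814 F2627
G01 X241.1343 Y26.0383 F2627
G01 X240.4672 Y22.6847 F2627
G01 X241.1343 Y19.3311 F2627
G01 X243.0339 Y16.4880 F2627
G01 X245.8770 Y14.5884 F2627
G01 X249.2306 Y13.9213 F2627
G01 X252.5842 Y14.5884 F2627
G01 X255.4273 Y16.4880 F2627
G01 X257.3269 Y19.3311 F2627
G01 X257.9940 Y22.6847 F2627
M5
G0 X248.4796 Y94.3927
M3 S542
G01 X288.3224 Y72.7032 F2555
G01 X280.0065 Y28.1080 F2555
G01 X235.0243 Y22.2362 F2555
G01 X215.5396 Y63.2024 F2555
G01 X248.4796 Y94.3927 F2555
M5
G0 X0.0000 Y0.0000

viewBox `0 0 318.6886 123.4762` with mm width/height → 1 unit = 1 mm. Flip: y_m = 123.4762 − y_svg.

**Shape 1** — `<path>` regular polygon, stroke `#0000ff` → engrave (S238, F2627). Machine vertices: (144.4739,53.7460) → (141.1786,60.7055) → (143.7696,67.9567) → (150.7291,71.2520) → (157.9803,68.6610) → (161.2756,61.7015) → (158.6846,54.4503) → (151.7251,51.1550) → (144.4739,53.7460). Closed: final G1 returns to the first vertex.

**Shape 2** — `<polygon>` rectangle, stroke `#0000ff` → engrave (S238, F2627). Machine vertices: (91.3631,63.0052) → (239.2421,63.0052) → (239.2421,6.8010) → (91.3631,6.8010) → (91.3631,63.0052). Closed: final G1 returns to the first vertex.

**Shape 3** — `<polyline>` open polyline, stroke `#008000` → cut (S753, F953). Machine vertices: (301.9923,6.2228) → (233.4394,12.0174) → (139.2927,17.1937) → (62.9501,111.0479) → (34.0925,8.5041). Open path.

**Shape 4** — `<circle>` circle, stroke `#0000ff` → engrave (S238, F2627). Machine vertices: (257.9940,22.6847) → (257.3269,26.0383) → (255.4273,28.8814) → (252.5842,30.7810) → (249.2306,31.4481) → (245.8770,30.7810) → (243.0339,28.8814) → (241.1343,26.0383) → (240.4672,22.6847) → (241.1343,19.3311) → (243.0339,16.4880) → (245.8770,14.5884) → (249.2306,13.9213) → (252.5842,14.5884) → (255.4273,16.4880) → (257.3269,19.3311) → (257.9940,22.6847). Closed: final G1 returns to the first vertex.

**Shape 5** — `<polygon>` regular polygon, stroke `#ff8800` → score (S542, F2555). Machine vertices: (248.4796,94.3927) → (288.3224,72.7032) → (280.0065,28.1080) → (235.0243,22.2362) → (215.5396,63.2024) → (248.4796,94.3927). Closed: final G1 returns to the first vertex.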